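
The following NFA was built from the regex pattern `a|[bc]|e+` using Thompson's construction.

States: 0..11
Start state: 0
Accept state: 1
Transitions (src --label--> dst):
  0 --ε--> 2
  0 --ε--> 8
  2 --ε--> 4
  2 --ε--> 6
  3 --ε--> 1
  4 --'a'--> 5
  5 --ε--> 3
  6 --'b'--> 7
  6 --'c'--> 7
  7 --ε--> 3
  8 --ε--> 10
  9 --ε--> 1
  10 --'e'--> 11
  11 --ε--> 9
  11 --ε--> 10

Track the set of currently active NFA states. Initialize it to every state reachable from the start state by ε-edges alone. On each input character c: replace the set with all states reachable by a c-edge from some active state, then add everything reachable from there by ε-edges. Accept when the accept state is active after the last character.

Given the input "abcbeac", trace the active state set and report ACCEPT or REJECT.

initial (ε-close {0}): {0,2,4,6,8,10}
'a' @ 1: {1,3,5}  ✓accept
'b' @ 2: {}  — state set empty
rest 'cbeac' ignored (set empty)
final: {}; accept 1 not in set

Answer: REJECT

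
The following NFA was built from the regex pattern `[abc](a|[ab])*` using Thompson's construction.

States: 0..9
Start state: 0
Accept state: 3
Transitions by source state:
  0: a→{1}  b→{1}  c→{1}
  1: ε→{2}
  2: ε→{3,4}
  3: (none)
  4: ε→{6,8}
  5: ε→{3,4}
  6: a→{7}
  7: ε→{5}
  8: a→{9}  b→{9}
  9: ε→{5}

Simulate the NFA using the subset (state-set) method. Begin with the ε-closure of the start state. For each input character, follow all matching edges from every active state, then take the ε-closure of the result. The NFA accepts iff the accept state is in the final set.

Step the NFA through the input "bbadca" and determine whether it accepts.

Answer: REJECT

Derivation:
initial (ε-close {0}): {0}
'b' @ 1: {1,2,3,4,6,8}  [accepting]
'b' @ 2: {3,4,5,6,8,9}  [accepting]
'a' @ 3: {3,4,5,6,7,8,9}  [accepting]
'd' @ 4: {}  — state set empty
rest 'ca' ignored (set empty)
end set {} — state 3 not in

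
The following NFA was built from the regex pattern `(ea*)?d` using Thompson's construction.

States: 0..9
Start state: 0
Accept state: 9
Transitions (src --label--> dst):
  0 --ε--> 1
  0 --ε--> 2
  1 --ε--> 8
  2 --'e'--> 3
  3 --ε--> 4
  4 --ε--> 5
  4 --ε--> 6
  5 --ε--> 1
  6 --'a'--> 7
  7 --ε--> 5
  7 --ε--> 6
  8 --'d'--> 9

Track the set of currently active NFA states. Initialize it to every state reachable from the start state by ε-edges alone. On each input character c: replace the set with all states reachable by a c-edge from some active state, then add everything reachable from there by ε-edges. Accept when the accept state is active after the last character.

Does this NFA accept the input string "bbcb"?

initial (ε-close {0}): {0,1,2,8}
'b' @ 1: {}  — no active states
rest 'bcb' ignored (set empty)
after full input: {}  (accept=9 not in)

Answer: REJECT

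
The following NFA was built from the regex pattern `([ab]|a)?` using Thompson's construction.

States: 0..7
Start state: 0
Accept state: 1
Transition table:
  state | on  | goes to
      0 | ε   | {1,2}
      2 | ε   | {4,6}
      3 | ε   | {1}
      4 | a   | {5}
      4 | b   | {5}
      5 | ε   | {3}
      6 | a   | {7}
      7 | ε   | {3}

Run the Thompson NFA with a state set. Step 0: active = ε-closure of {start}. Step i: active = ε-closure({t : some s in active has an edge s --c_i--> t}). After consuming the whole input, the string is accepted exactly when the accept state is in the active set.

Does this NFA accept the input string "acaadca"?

start: ε-closure({0}) = {0,1,2,4,6}
'a' @ 1: {1,3,5,7}  ✓accept
'c' @ 2: {}  — no active states
rest 'aadca' ignored (set empty)
after full input: {}  (accept=1 not in)

Answer: REJECT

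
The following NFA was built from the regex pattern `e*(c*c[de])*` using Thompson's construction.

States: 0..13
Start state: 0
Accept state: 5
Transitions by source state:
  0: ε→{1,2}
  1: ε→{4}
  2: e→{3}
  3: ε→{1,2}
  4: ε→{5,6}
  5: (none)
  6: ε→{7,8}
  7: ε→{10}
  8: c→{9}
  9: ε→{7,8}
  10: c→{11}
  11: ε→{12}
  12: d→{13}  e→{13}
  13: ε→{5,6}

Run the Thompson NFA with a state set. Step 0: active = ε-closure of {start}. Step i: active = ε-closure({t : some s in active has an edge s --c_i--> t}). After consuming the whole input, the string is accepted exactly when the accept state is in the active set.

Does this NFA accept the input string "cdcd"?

Answer: ACCEPT

Steps:
initial (ε-close {0}): {0,1,2,4,5,6,7,8,10}
'c' @ 1: {7,8,9,10,11,12}
'd' @ 2: {5,6,7,8,10,13}  ✓accept
'c' @ 3: {7,8,9,10,11,12}
'd' @ 4: {5,6,7,8,10,13}  ✓accept
after full input: {5,6,7,8,10,13}  (accept=5 in)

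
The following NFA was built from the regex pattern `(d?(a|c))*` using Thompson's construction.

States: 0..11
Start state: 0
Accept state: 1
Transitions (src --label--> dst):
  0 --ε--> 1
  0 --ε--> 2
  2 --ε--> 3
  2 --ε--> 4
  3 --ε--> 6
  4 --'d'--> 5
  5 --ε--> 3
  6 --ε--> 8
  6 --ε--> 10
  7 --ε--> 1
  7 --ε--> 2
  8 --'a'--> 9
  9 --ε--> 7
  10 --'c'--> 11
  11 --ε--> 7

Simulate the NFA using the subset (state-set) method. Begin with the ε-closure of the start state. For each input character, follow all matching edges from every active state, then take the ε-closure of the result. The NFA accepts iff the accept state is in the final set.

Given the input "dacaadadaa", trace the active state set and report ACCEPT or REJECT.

Answer: ACCEPT

Trace:
S₀ = ε-closure({0}) = {0,1,2,3,4,6,8,10}
'd' @ 1: {3,5,6,8,10}
'a' @ 2: {1,2,3,4,6,7,8,9,10}  [accepting]
'c' @ 3: {1,2,3,4,6,7,8,10,11}  [accepting]
'a' @ 4: {1,2,3,4,6,7,8,9,10}  [accepting]
'a' @ 5: {1,2,3,4,6,7,8,9,10}  [accepting]
'd' @ 6: {3,5,6,8,10}
'a' @ 7: {1,2,3,4,6,7,8,9,10}  [accepting]
'd' @ 8: {3,5,6,8,10}
'a' @ 9: {1,2,3,4,6,7,8,9,10}  [accepting]
'a' @ 10: {1,2,3,4,6,7,8,9,10}  [accepting]
after full input: {1,2,3,4,6,7,8,9,10}  (accept=1 in)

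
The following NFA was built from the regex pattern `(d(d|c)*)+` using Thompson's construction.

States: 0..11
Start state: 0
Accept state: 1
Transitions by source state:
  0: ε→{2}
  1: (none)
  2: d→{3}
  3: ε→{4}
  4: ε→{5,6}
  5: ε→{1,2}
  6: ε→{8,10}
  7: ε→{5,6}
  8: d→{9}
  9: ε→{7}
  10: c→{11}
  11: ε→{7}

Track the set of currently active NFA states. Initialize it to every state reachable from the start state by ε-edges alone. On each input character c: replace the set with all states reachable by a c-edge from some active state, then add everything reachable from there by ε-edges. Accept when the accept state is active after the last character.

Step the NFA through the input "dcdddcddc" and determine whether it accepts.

Answer: ACCEPT

Derivation:
start: ε-closure({0}) = {0,2}
'd' @ 1: {1,2,3,4,5,6,8,10}  [accepting]
'c' @ 2: {1,2,5,6,7,8,10,11}  [accepting]
'd' @ 3: {1,2,3,4,5,6,7,8,9,10}  [accepting]
'd' @ 4: {1,2,3,4,5,6,7,8,9,10}  [accepting]
'd' @ 5: {1,2,3,4,5,6,7,8,9,10}  [accepting]
'c' @ 6: {1,2,5,6,7,8,10,11}  [accepting]
'd' @ 7: {1,2,3,4,5,6,7,8,9,10}  [accepting]
'd' @ 8: {1,2,3,4,5,6,7,8,9,10}  [accepting]
'c' @ 9: {1,2,5,6,7,8,10,11}  [accepting]
end set {1,2,5,6,7,8,10,11} — state 1 in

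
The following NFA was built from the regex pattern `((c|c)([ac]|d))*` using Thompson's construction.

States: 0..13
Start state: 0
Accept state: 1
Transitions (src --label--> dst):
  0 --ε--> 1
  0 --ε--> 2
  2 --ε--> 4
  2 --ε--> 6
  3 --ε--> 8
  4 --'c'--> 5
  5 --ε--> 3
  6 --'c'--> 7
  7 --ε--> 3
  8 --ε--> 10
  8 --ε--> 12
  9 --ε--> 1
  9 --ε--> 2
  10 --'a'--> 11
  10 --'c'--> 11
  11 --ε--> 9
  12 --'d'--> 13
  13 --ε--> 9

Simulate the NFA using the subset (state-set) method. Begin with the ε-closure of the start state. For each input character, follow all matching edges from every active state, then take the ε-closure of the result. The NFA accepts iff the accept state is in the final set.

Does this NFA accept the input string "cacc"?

Answer: ACCEPT

Derivation:
S₀ = ε-closure({0}) = {0,1,2,4,6}
'c' @ 1: {3,5,7,8,10,12}
'a' @ 2: {1,2,4,6,9,11}  ✓accept
'c' @ 3: {3,5,7,8,10,12}
'c' @ 4: {1,2,4,6,9,11}  ✓accept
final: {1,2,4,6,9,11}; accept 1 in set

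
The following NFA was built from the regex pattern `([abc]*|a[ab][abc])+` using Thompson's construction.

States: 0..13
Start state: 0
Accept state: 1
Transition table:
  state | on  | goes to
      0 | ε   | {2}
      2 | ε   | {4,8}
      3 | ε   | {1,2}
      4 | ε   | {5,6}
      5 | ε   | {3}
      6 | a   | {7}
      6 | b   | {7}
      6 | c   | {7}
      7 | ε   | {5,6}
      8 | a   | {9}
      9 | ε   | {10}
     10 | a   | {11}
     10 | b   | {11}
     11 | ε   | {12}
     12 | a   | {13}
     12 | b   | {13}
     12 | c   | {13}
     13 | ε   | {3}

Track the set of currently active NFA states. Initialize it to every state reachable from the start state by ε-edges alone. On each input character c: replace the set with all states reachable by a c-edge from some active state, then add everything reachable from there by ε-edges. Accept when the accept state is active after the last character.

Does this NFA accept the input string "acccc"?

start: ε-closure({0}) = {0,1,2,3,4,5,6,8}
'a' @ 1: {1,2,3,4,5,6,7,8,9,10}  (accept∈set)
'c' @ 2: {1,2,3,4,5,6,7,8}  (accept∈set)
'c' @ 3: {1,2,3,4,5,6,7,8}  (accept∈set)
'c' @ 4: {1,2,3,4,5,6,7,8}  (accept∈set)
'c' @ 5: {1,2,3,4,5,6,7,8}  (accept∈set)
after full input: {1,2,3,4,5,6,7,8}  (accept=1 in)

Answer: ACCEPT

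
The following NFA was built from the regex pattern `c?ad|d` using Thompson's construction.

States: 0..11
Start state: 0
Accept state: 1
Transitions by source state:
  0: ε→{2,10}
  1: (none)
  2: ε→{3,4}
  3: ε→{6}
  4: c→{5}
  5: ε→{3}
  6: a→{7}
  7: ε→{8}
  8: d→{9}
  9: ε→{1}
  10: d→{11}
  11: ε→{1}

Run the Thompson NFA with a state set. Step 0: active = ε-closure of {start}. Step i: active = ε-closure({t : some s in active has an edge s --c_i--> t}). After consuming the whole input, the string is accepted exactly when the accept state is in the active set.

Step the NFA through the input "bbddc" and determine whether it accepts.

start: ε-closure({0}) = {0,2,3,4,6,10}
'b' @ 1: {}  — state set empty
rest 'bddc' ignored (set empty)
after full input: {}  (accept=1 not in)

Answer: REJECT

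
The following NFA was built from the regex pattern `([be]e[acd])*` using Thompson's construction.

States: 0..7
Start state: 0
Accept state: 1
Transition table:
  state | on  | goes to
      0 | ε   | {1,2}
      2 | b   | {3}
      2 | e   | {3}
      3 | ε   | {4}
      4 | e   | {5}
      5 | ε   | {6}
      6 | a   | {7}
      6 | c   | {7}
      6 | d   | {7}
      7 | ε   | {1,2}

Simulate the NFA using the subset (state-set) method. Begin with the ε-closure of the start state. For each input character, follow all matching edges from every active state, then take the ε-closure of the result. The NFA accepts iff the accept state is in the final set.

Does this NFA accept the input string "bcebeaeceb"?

start: ε-closure({0}) = {0,1,2}
'b' @ 1: {3,4}
'c' @ 2: {}  — state set empty
rest 'ebeaeceb' ignored (set empty)
final: {}; accept 1 not in set

Answer: REJECT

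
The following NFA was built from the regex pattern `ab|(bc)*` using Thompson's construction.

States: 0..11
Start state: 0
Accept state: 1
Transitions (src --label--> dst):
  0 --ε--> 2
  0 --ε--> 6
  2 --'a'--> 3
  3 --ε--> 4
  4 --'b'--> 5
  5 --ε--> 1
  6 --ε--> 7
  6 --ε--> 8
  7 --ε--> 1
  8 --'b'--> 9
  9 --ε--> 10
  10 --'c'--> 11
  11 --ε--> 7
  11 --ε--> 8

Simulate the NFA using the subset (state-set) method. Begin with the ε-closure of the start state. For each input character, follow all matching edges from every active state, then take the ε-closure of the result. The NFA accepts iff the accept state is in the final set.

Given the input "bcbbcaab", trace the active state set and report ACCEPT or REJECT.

Answer: REJECT

Derivation:
start: ε-closure({0}) = {0,1,2,6,7,8}
'b' @ 1: {9,10}
'c' @ 2: {1,7,8,11}  [accepting]
'b' @ 3: {9,10}
'b' @ 4: {}  — no active states
rest 'caab' ignored (set empty)
end set {} — state 1 not in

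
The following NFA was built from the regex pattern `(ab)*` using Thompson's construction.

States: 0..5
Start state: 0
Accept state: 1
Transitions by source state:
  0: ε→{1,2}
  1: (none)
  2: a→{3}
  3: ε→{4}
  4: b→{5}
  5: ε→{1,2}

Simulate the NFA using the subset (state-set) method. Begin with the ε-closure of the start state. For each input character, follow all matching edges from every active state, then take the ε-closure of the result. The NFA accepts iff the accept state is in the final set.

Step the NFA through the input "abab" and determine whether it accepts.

S₀ = ε-closure({0}) = {0,1,2}
'a' @ 1: {3,4}
'b' @ 2: {1,2,5}  [accepting]
'a' @ 3: {3,4}
'b' @ 4: {1,2,5}  [accepting]
end set {1,2,5} — state 1 in

Answer: ACCEPT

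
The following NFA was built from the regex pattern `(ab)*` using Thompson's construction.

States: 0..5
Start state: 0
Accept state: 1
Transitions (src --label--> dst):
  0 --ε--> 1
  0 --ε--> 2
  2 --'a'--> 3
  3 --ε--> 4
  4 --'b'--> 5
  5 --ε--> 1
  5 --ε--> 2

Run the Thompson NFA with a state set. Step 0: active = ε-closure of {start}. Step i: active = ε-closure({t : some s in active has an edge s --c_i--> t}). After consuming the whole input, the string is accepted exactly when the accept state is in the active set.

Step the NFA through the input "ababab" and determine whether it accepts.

start: ε-closure({0}) = {0,1,2}
'a' @ 1: {3,4}
'b' @ 2: {1,2,5}  (accept∈set)
'a' @ 3: {3,4}
'b' @ 4: {1,2,5}  (accept∈set)
'a' @ 5: {3,4}
'b' @ 6: {1,2,5}  (accept∈set)
end set {1,2,5} — state 1 in

Answer: ACCEPT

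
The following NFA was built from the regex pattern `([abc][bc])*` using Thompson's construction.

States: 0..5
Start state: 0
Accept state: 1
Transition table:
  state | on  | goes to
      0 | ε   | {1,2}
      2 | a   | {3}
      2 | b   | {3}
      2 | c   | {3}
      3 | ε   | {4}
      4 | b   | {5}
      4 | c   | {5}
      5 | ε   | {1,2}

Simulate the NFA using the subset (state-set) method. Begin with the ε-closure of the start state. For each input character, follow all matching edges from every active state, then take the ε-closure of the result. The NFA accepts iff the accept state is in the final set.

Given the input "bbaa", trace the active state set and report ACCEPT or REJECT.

Answer: REJECT

Steps:
initial (ε-close {0}): {0,1,2}
'b' @ 1: {3,4}
'b' @ 2: {1,2,5}  (accept∈set)
'a' @ 3: {3,4}
'a' @ 4: {}  — dead — no transitions
after full input: {}  (accept=1 not in)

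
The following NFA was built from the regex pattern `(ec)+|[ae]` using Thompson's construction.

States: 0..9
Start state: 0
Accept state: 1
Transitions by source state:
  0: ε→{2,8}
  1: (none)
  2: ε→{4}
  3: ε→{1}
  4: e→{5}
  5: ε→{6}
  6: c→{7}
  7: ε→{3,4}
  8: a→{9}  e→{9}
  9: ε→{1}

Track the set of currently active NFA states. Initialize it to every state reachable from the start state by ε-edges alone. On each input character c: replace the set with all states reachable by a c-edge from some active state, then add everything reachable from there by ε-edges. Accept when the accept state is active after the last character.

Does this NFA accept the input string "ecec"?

start: ε-closure({0}) = {0,2,4,8}
'e' @ 1: {1,5,6,9}  (accept∈set)
'c' @ 2: {1,3,4,7}  (accept∈set)
'e' @ 3: {5,6}
'c' @ 4: {1,3,4,7}  (accept∈set)
after full input: {1,3,4,7}  (accept=1 in)

Answer: ACCEPT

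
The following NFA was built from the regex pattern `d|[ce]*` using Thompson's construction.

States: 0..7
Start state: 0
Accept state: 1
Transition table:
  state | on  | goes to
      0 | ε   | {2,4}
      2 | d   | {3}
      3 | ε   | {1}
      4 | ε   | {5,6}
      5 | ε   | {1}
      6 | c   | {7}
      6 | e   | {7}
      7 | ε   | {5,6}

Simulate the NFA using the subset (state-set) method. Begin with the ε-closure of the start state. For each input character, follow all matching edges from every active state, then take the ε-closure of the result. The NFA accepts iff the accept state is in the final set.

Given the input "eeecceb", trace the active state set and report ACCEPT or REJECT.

initial (ε-close {0}): {0,1,2,4,5,6}
'e' @ 1: {1,5,6,7}  [accepting]
'e' @ 2: {1,5,6,7}  [accepting]
'e' @ 3: {1,5,6,7}  [accepting]
'c' @ 4: {1,5,6,7}  [accepting]
'c' @ 5: {1,5,6,7}  [accepting]
'e' @ 6: {1,5,6,7}  [accepting]
'b' @ 7: {}  — dead — no transitions
final: {}; accept 1 not in set

Answer: REJECT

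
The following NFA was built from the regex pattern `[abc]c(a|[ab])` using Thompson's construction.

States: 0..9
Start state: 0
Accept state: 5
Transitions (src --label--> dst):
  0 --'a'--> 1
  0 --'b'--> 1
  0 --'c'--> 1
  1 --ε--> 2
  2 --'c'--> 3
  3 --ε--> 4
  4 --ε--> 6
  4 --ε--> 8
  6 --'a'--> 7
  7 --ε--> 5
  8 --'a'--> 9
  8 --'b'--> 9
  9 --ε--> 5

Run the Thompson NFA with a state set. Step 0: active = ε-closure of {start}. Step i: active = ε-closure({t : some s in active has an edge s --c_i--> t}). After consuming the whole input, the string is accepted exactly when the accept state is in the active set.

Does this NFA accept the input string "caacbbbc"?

Answer: REJECT

Trace:
S₀ = ε-closure({0}) = {0}
'c' @ 1: {1,2}
'a' @ 2: {}  — dead — no transitions
rest 'acbbbc' ignored (set empty)
after full input: {}  (accept=5 not in)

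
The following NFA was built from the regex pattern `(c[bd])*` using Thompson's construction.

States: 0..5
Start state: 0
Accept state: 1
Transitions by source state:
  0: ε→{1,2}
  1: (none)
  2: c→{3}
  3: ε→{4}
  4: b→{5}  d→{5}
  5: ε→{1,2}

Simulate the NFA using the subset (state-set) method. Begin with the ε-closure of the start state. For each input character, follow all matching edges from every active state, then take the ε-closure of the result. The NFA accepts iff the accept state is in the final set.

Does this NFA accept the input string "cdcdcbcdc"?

start: ε-closure({0}) = {0,1,2}
'c' @ 1: {3,4}
'd' @ 2: {1,2,5}  [accepting]
'c' @ 3: {3,4}
'd' @ 4: {1,2,5}  [accepting]
'c' @ 5: {3,4}
'b' @ 6: {1,2,5}  [accepting]
'c' @ 7: {3,4}
'd' @ 8: {1,2,5}  [accepting]
'c' @ 9: {3,4}
final: {3,4}; accept 1 not in set

Answer: REJECT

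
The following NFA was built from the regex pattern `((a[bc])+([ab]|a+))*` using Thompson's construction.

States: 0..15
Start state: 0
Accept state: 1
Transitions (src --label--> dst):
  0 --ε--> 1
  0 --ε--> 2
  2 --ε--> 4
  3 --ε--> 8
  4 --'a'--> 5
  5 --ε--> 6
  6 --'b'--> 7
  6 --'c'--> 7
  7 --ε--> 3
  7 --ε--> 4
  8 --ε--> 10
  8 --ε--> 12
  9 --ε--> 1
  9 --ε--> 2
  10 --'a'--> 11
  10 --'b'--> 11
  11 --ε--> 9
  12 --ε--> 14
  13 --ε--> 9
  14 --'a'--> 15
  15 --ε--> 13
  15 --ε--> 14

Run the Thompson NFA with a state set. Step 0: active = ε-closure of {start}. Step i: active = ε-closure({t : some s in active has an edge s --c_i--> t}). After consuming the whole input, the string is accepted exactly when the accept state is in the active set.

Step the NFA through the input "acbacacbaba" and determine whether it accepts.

Answer: ACCEPT

Steps:
start: ε-closure({0}) = {0,1,2,4}
'a' @ 1: {5,6}
'c' @ 2: {3,4,7,8,10,12,14}
'b' @ 3: {1,2,4,9,11}  (accept∈set)
'a' @ 4: {5,6}
'c' @ 5: {3,4,7,8,10,12,14}
'a' @ 6: {1,2,4,5,6,9,11,13,14,15}  (accept∈set)
'c' @ 7: {3,4,7,8,10,12,14}
'b' @ 8: {1,2,4,9,11}  (accept∈set)
'a' @ 9: {5,6}
'b' @ 10: {3,4,7,8,10,12,14}
'a' @ 11: {1,2,4,5,6,9,11,13,14,15}  (accept∈set)
final: {1,2,4,5,6,9,11,13,14,15}; accept 1 in set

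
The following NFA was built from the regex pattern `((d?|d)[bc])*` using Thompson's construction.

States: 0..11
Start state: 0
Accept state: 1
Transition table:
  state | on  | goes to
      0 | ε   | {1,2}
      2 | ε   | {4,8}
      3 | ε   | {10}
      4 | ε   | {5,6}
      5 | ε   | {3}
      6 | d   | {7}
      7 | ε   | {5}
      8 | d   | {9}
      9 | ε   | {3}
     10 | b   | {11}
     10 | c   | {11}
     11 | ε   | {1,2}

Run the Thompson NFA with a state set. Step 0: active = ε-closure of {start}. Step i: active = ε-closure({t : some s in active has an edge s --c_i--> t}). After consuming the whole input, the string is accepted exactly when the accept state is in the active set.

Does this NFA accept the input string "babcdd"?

Answer: REJECT

Steps:
start: ε-closure({0}) = {0,1,2,3,4,5,6,8,10}
'b' @ 1: {1,2,3,4,5,6,8,10,11}  ✓accept
'a' @ 2: {}  — state set empty
rest 'bcdd' ignored (set empty)
after full input: {}  (accept=1 not in)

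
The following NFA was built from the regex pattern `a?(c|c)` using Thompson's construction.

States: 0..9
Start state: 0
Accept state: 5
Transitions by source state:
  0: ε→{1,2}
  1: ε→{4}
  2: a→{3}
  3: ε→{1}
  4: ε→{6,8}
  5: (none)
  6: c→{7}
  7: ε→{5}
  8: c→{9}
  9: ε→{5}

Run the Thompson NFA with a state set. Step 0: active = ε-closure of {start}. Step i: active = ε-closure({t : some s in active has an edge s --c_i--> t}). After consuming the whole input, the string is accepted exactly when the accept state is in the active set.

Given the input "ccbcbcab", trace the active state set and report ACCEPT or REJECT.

Answer: REJECT

Trace:
start: ε-closure({0}) = {0,1,2,4,6,8}
'c' @ 1: {5,7,9}  ✓accept
'c' @ 2: {}  — dead — no transitions
rest 'bcbcab' ignored (set empty)
final: {}; accept 5 not in set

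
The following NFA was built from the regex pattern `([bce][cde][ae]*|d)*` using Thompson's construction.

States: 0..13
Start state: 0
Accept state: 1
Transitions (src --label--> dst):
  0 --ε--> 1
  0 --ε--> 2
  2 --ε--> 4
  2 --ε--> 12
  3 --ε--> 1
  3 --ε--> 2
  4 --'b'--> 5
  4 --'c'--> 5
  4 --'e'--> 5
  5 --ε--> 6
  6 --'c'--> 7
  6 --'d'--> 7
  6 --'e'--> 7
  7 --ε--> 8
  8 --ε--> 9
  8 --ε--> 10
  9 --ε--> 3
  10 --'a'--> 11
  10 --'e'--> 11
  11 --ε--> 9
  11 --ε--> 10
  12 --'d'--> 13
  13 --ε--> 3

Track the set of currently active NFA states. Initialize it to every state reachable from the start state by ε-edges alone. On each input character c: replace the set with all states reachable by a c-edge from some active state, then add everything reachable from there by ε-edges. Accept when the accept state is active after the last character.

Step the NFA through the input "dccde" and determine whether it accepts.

Answer: REJECT

Steps:
initial (ε-close {0}): {0,1,2,4,12}
'd' @ 1: {1,2,3,4,12,13}  ✓accept
'c' @ 2: {5,6}
'c' @ 3: {1,2,3,4,7,8,9,10,12}  ✓accept
'd' @ 4: {1,2,3,4,12,13}  ✓accept
'e' @ 5: {5,6}
end set {5,6} — state 1 not in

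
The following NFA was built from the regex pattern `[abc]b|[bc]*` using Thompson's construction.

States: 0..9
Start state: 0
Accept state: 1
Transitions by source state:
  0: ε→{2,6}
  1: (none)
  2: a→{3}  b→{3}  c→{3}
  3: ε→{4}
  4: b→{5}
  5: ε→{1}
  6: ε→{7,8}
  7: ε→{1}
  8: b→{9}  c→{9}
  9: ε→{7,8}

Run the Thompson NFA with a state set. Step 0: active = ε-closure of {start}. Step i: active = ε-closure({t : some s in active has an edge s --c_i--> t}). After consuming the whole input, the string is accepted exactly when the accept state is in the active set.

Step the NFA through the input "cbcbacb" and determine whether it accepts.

S₀ = ε-closure({0}) = {0,1,2,6,7,8}
'c' @ 1: {1,3,4,7,8,9}  ✓accept
'b' @ 2: {1,5,7,8,9}  ✓accept
'c' @ 3: {1,7,8,9}  ✓accept
'b' @ 4: {1,7,8,9}  ✓accept
'a' @ 5: {}  — no active states
rest 'cb' ignored (set empty)
after full input: {}  (accept=1 not in)

Answer: REJECT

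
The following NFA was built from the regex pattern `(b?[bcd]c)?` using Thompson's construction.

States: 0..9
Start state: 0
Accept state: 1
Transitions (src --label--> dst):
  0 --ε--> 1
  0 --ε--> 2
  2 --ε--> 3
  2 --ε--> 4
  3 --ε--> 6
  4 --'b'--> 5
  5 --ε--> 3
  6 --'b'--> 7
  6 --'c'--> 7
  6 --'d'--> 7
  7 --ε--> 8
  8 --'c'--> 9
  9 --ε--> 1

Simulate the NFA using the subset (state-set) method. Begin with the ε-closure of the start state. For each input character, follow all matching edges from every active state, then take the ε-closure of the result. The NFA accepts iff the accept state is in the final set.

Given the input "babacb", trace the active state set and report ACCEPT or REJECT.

initial (ε-close {0}): {0,1,2,3,4,6}
'b' @ 1: {3,5,6,7,8}
'a' @ 2: {}  — no active states
rest 'bacb' ignored (set empty)
end set {} — state 1 not in

Answer: REJECT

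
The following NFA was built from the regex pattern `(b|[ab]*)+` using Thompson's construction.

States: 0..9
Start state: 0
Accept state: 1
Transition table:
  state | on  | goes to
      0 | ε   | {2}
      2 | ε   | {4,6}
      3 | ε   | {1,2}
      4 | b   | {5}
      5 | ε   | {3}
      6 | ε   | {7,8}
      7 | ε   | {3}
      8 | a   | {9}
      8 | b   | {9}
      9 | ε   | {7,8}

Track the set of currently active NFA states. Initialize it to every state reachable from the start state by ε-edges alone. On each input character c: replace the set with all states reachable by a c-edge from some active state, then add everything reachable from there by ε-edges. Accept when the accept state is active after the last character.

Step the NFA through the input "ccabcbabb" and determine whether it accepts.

S₀ = ε-closure({0}) = {0,1,2,3,4,6,7,8}
'c' @ 1: {}  — state set empty
rest 'cabcbabb' ignored (set empty)
final: {}; accept 1 not in set

Answer: REJECT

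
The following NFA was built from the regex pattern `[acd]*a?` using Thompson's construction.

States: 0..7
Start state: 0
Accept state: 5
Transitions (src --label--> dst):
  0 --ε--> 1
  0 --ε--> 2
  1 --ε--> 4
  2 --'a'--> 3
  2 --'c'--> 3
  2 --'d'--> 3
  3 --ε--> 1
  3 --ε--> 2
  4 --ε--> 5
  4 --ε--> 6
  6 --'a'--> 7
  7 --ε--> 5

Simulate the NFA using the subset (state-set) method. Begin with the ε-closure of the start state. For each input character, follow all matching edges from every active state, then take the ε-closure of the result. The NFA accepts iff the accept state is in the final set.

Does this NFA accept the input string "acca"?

start: ε-closure({0}) = {0,1,2,4,5,6}
'a' @ 1: {1,2,3,4,5,6,7}  [accepting]
'c' @ 2: {1,2,3,4,5,6}  [accepting]
'c' @ 3: {1,2,3,4,5,6}  [accepting]
'a' @ 4: {1,2,3,4,5,6,7}  [accepting]
end set {1,2,3,4,5,6,7} — state 5 in

Answer: ACCEPT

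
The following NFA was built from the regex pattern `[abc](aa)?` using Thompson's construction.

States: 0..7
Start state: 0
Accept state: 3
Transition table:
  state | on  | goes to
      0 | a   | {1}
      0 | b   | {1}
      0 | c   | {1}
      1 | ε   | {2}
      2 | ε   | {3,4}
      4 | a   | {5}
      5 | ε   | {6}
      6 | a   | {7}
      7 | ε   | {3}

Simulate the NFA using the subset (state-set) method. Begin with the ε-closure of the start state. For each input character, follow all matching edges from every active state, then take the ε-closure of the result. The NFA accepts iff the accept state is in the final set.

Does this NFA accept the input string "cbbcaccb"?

initial (ε-close {0}): {0}
'c' @ 1: {1,2,3,4}  (accept∈set)
'b' @ 2: {}  — state set empty
rest 'bcaccb' ignored (set empty)
after full input: {}  (accept=3 not in)

Answer: REJECT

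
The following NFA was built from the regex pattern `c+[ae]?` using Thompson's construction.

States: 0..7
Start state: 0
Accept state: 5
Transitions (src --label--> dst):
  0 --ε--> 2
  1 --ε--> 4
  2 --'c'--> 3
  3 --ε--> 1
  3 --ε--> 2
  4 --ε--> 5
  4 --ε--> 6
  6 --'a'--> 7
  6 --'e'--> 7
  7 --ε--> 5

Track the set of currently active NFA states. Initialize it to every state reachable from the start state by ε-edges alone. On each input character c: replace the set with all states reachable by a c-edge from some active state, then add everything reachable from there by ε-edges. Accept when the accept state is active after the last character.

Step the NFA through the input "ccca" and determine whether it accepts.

S₀ = ε-closure({0}) = {0,2}
'c' @ 1: {1,2,3,4,5,6}  ✓accept
'c' @ 2: {1,2,3,4,5,6}  ✓accept
'c' @ 3: {1,2,3,4,5,6}  ✓accept
'a' @ 4: {5,7}  ✓accept
end set {5,7} — state 5 in

Answer: ACCEPT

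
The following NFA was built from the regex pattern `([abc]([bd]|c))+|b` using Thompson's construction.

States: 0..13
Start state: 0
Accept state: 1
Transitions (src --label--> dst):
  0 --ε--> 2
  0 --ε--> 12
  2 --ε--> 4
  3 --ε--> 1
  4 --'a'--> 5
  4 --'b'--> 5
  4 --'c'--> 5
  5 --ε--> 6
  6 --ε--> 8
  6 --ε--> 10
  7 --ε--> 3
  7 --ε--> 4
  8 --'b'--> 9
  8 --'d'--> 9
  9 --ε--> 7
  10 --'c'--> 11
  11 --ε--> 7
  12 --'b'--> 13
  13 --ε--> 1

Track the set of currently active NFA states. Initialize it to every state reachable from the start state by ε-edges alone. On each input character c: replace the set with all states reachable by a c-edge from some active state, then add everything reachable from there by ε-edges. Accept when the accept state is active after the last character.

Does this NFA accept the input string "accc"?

S₀ = ε-closure({0}) = {0,2,4,12}
'a' @ 1: {5,6,8,10}
'c' @ 2: {1,3,4,7,11}  ✓accept
'c' @ 3: {5,6,8,10}
'c' @ 4: {1,3,4,7,11}  ✓accept
after full input: {1,3,4,7,11}  (accept=1 in)

Answer: ACCEPT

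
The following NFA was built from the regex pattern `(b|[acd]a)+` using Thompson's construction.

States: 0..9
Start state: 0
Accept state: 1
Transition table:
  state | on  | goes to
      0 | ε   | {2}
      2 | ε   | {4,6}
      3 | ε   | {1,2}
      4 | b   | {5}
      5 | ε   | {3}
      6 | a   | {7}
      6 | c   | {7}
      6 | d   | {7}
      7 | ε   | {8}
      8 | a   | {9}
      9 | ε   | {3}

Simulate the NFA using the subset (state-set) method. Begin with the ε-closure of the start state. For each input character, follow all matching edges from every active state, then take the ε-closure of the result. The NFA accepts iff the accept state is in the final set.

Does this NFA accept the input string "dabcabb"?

Answer: ACCEPT

Steps:
S₀ = ε-closure({0}) = {0,2,4,6}
'd' @ 1: {7,8}
'a' @ 2: {1,2,3,4,6,9}  (accept∈set)
'b' @ 3: {1,2,3,4,5,6}  (accept∈set)
'c' @ 4: {7,8}
'a' @ 5: {1,2,3,4,6,9}  (accept∈set)
'b' @ 6: {1,2,3,4,5,6}  (accept∈set)
'b' @ 7: {1,2,3,4,5,6}  (accept∈set)
final: {1,2,3,4,5,6}; accept 1 in set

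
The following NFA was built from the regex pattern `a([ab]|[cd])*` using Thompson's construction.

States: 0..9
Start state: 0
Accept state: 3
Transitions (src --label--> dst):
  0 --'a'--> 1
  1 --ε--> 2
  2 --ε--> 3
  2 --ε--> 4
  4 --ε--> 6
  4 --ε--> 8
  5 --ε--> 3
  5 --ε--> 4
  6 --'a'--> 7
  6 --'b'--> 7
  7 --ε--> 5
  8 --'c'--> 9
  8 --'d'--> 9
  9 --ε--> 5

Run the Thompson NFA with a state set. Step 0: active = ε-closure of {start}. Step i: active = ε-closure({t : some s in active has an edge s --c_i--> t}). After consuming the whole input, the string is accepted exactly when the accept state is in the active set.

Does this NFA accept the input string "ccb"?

Answer: REJECT

Derivation:
initial (ε-close {0}): {0}
'c' @ 1: {}  — state set empty
rest 'cb' ignored (set empty)
end set {} — state 3 not in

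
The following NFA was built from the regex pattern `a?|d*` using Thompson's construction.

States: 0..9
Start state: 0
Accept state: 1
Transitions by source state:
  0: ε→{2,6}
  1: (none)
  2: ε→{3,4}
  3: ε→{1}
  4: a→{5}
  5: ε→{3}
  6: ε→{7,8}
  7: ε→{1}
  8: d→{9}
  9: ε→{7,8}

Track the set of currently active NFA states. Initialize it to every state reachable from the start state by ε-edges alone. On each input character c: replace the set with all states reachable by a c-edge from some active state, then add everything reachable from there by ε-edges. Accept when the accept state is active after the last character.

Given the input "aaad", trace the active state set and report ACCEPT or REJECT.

S₀ = ε-closure({0}) = {0,1,2,3,4,6,7,8}
'a' @ 1: {1,3,5}  ✓accept
'a' @ 2: {}  — no active states
rest 'ad' ignored (set empty)
after full input: {}  (accept=1 not in)

Answer: REJECT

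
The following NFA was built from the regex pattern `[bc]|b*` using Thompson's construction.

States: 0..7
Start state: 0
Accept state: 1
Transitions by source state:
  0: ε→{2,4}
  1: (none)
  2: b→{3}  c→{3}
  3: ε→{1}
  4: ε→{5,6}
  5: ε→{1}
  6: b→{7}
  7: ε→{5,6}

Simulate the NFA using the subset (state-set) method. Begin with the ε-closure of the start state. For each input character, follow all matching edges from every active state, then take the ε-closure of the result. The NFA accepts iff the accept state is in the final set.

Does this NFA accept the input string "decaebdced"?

initial (ε-close {0}): {0,1,2,4,5,6}
'd' @ 1: {}  — state set empty
rest 'ecaebdced' ignored (set empty)
end set {} — state 1 not in

Answer: REJECT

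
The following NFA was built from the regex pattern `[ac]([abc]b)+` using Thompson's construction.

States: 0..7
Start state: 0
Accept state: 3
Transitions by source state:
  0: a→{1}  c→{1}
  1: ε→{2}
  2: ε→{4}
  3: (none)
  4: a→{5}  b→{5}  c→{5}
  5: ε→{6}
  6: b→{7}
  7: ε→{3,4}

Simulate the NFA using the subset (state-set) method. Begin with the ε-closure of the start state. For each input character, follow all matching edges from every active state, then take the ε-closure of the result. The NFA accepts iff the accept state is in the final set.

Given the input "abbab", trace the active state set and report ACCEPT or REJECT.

S₀ = ε-closure({0}) = {0}
'a' @ 1: {1,2,4}
'b' @ 2: {5,6}
'b' @ 3: {3,4,7}  ✓accept
'a' @ 4: {5,6}
'b' @ 5: {3,4,7}  ✓accept
final: {3,4,7}; accept 3 in set

Answer: ACCEPT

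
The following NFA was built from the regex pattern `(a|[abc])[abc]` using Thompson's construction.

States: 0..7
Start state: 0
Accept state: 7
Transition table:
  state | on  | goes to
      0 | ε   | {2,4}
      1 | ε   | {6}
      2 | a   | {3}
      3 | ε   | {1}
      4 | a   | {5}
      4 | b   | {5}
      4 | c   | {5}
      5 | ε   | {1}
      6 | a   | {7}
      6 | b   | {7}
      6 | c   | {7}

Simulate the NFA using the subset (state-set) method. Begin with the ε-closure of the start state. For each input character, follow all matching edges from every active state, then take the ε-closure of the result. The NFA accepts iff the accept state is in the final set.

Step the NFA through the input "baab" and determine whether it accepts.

Answer: REJECT

Steps:
start: ε-closure({0}) = {0,2,4}
'b' @ 1: {1,5,6}
'a' @ 2: {7}  [accepting]
'a' @ 3: {}  — no active states
rest 'b' ignored (set empty)
after full input: {}  (accept=7 not in)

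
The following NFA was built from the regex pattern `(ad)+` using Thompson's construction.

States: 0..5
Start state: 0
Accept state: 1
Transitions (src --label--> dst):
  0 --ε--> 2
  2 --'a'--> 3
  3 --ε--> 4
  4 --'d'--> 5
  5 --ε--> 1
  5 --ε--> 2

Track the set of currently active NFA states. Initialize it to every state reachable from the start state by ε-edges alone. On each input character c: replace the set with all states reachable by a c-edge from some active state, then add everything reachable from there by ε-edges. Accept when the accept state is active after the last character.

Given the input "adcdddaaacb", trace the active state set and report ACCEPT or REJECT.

initial (ε-close {0}): {0,2}
'a' @ 1: {3,4}
'd' @ 2: {1,2,5}  (accept∈set)
'c' @ 3: {}  — no active states
rest 'dddaaacb' ignored (set empty)
final: {}; accept 1 not in set

Answer: REJECT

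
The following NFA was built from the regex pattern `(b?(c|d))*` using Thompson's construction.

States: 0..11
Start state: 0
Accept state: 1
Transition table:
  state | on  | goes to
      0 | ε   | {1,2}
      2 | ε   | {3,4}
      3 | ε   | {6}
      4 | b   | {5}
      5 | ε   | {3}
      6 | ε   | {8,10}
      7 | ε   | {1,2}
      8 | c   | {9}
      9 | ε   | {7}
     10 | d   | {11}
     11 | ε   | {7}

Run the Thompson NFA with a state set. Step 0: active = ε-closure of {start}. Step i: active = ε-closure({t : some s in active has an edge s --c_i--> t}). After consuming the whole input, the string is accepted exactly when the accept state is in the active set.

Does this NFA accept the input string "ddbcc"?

Answer: ACCEPT

Derivation:
S₀ = ε-closure({0}) = {0,1,2,3,4,6,8,10}
'd' @ 1: {1,2,3,4,6,7,8,10,11}  [accepting]
'd' @ 2: {1,2,3,4,6,7,8,10,11}  [accepting]
'b' @ 3: {3,5,6,8,10}
'c' @ 4: {1,2,3,4,6,7,8,9,10}  [accepting]
'c' @ 5: {1,2,3,4,6,7,8,9,10}  [accepting]
end set {1,2,3,4,6,7,8,9,10} — state 1 in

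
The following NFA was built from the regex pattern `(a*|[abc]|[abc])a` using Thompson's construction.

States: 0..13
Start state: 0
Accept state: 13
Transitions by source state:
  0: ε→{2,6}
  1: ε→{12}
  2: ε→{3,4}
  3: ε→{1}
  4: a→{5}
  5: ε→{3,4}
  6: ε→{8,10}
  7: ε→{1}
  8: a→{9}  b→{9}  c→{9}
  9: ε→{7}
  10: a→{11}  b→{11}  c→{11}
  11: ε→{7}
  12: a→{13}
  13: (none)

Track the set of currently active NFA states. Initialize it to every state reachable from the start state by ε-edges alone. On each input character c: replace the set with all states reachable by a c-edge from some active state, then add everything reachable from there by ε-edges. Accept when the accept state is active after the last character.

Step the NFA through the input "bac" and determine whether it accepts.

Answer: REJECT

Trace:
initial (ε-close {0}): {0,1,2,3,4,6,8,10,12}
'b' @ 1: {1,7,9,11,12}
'a' @ 2: {13}  [accepting]
'c' @ 3: {}  — no active states
end set {} — state 13 not in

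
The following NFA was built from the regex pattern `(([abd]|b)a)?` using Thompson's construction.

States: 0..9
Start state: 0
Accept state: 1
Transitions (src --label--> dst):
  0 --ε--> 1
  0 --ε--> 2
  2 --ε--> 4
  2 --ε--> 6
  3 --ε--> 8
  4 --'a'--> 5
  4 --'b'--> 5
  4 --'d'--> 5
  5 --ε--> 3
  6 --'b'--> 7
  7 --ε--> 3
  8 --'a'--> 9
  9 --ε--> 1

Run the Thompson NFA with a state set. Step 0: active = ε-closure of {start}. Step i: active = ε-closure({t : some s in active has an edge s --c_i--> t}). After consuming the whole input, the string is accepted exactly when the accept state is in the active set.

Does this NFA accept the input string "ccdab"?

Answer: REJECT

Derivation:
S₀ = ε-closure({0}) = {0,1,2,4,6}
'c' @ 1: {}  — state set empty
rest 'cdab' ignored (set empty)
final: {}; accept 1 not in set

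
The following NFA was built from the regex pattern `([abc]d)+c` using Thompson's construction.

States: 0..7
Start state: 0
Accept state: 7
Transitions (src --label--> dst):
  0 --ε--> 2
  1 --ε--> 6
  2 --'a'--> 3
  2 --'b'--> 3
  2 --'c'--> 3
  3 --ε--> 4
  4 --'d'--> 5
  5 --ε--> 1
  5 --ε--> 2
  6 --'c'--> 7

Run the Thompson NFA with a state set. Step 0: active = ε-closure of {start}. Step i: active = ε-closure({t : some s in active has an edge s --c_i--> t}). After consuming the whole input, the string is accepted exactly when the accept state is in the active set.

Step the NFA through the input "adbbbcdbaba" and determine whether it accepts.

start: ε-closure({0}) = {0,2}
'a' @ 1: {3,4}
'd' @ 2: {1,2,5,6}
'b' @ 3: {3,4}
'b' @ 4: {}  — dead — no transitions
rest 'bcdbaba' ignored (set empty)
end set {} — state 7 not in

Answer: REJECT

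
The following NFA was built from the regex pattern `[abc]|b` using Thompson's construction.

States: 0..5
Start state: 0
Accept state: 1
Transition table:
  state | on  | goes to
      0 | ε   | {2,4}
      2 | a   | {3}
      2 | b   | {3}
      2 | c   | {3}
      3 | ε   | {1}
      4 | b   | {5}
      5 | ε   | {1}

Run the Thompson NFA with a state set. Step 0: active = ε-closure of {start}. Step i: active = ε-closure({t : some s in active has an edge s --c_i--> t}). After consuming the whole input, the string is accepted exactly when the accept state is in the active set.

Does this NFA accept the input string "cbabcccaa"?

Answer: REJECT

Steps:
initial (ε-close {0}): {0,2,4}
'c' @ 1: {1,3}  [accepting]
'b' @ 2: {}  — dead — no transitions
rest 'abcccaa' ignored (set empty)
final: {}; accept 1 not in set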